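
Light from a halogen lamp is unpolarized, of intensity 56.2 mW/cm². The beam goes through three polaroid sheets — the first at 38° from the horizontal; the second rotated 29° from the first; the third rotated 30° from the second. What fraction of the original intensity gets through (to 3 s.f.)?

I/I₀ ≈ 0.287

Unpolarized light through the first polarizer → I₁ = 56.2 mW/cm²/2 = 28.1 mW/cm², polarized at 38°.
I₂ = I₁ · cos²(29°) = 28.1 · 0.765 = 21.5 mW/cm².
I₃ = I₂ · cos²(30°) = 21.5 · 0.75 = 16.12 mW/cm².
Transmitted fraction = 0.2869.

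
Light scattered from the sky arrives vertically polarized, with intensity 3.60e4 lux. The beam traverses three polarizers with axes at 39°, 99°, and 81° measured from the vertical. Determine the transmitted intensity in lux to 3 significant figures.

I₁ = 3.60e4 lux · cos²(39°) = 2.174e+04 lux.
I₂ = I₁ · cos²(60°) = 2.174e+04 · 0.25 = 5436 lux.
I₃ = I₂ · cos²(18°) = 5436 · 0.9045 = 4917 lux.

I ≈ 4920 lux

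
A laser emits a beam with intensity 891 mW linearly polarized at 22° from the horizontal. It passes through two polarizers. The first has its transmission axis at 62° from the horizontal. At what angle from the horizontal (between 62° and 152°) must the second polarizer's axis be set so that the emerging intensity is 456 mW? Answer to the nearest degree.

I₁ = I₀ cos²(62° − 22°) = I₀ cos²(40°) = 0.5868 I₀.
Target fraction: 456 / 891 mW = 0.5118 of I₀.
Need I₂/I₀ = 0.5118, so cos²(θ − 62°) = 0.5118 / 0.5868 = 0.8721.
θ − 62° = arccos(√0.8721) = 21.0°, giving θ ≈ 62 + 21.0 = 83.0°.

θ ≈ 83°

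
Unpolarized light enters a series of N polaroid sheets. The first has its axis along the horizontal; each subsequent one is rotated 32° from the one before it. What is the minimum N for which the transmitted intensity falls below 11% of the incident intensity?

N = 6

First polarizer halves the unpolarized light: factor 1/2.
Each further stage multiplies by cos²(32°) = 0.7192.
After N polarizers: T = 0.5·0.7192^(N−1). Require T < 0.11 ⇒ N−1 > ln(0.11/0.5)/ln(0.7192) = 4.59, so N−1 ≥ 5 and N = 6.
Check: N=6 gives T = 0.0962 < 0.11; N=5 gives T = 0.1338.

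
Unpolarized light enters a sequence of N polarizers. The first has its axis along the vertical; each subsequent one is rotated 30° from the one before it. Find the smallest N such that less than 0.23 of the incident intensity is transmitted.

N = 4

First polarizer halves the unpolarized light: factor 1/2.
Each further stage multiplies by cos²(30°) = 0.75.
After N polarizers: T = 0.5·0.75^(N−1). Require T < 0.23 ⇒ N−1 > ln(0.23/0.5)/ln(0.75) = 2.70, so N−1 ≥ 3 and N = 4.
Check: N=4 gives T = 0.2109 < 0.23; N=3 gives T = 0.2813.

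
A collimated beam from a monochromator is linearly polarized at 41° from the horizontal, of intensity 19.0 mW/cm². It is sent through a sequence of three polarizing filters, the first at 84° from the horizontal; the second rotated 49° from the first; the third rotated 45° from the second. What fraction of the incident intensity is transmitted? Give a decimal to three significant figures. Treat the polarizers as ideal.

I/I₀ ≈ 0.115

I₁ = 19.0 mW/cm² · cos²(43°) = 10.16 mW/cm².
I₂ = I₁ · cos²(49°) = 10.16 · 0.4304 = 4.374 mW/cm².
I₃ = I₂ · cos²(45°) = 4.374 · 0.5 = 2.187 mW/cm².
Transmitted fraction = 0.1151.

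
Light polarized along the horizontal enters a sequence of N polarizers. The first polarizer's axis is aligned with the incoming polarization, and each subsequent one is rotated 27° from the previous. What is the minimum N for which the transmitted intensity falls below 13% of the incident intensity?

N = 10

First polarizer is aligned with the polarization: full transmission.
Each further stage multiplies by cos²(27°) = 0.7939.
After N polarizers: T = 0.7939^(N−1). Require T < 0.13 ⇒ N−1 > ln(0.13)/ln(0.7939) = 8.84, so N−1 ≥ 9 and N = 10.
Check: N=10 gives T = 0.1253 < 0.13; N=9 gives T = 0.1578.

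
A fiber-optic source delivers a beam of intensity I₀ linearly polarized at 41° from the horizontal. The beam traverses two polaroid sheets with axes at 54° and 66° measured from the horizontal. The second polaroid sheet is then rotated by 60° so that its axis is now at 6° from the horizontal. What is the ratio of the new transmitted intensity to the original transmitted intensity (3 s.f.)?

Before rotation:
By Malus's law, I₁ = I₀ cos²(54° − 41°) = I₀ cos²(13°) = 0.9494 I₀.
I₂ = I₁ cos²(66° − 54°) = 0.9494 I₀ · cos²(12°) = 0.9084 I₀.
After rotation:
I₁ = I₀ cos²(54° − 41°) = I₀ cos²(13°) = 0.9494 I₀.
I₂ = I₁ cos²(6° − 54°) = 0.9494 I₀ · cos²(48°) = 0.4251 I₀.
Ratio = 0.4251 / 0.9084 = 0.468.

I_new/I_old ≈ 0.468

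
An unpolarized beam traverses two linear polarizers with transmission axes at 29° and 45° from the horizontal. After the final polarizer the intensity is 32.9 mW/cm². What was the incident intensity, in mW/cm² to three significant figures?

I₀ ≈ 71.2 mW/cm²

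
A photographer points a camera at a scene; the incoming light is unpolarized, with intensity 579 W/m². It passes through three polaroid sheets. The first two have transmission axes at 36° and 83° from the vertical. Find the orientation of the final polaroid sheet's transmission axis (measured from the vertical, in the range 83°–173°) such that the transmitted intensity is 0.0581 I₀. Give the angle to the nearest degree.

Unpolarized light through the first polarizer → I₁ = ½ I₀, now polarized at 36°.
I₂ = I₁ cos²(83° − 36°) = 0.5 I₀ · cos²(47°) = 0.2326 I₀.
Need I₃/I₀ = 0.0581, so cos²(θ − 83°) = 0.0581 / 0.2326 = 0.2498.
θ − 83° = arccos(√0.2498) = 60.0°, giving θ ≈ 83 + 60.0 = 143.0°.

θ ≈ 143°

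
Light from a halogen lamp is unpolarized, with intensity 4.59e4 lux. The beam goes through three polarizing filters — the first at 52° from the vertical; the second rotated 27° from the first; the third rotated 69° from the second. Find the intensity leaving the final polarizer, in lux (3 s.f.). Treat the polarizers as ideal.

Unpolarized light through the first polarizer → I₁ = 4.59e4 lux/2 = 2.295e+04 lux, polarized at 52°.
I₂ = I₁ · cos²(27°) = 2.295e+04 · 0.7939 = 1.822e+04 lux.
I₃ = I₂ · cos²(69°) = 1.822e+04 · 0.1284 = 2340 lux.

I ≈ 2340 lux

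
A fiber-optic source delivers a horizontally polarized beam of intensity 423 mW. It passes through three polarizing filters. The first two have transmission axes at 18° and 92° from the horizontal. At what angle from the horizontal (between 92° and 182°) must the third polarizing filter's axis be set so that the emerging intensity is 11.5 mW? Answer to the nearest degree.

By Malus's law, I₁ = I₀ cos²(18° − 0°) = I₀ cos²(18°) = 0.9045 I₀.
I₂ = I₁ cos²(92° − 18°) = 0.9045 I₀ · cos²(74°) = 0.06872 I₀.
Target fraction: 11.5 / 423 mW = 0.02719 of I₀.
Need I₃/I₀ = 0.02719, so cos²(θ − 92°) = 0.02719 / 0.06872 = 0.3956.
θ − 92° = arccos(√0.3956) = 51.0°, giving θ ≈ 92 + 51.0 = 143.0°.

θ ≈ 143°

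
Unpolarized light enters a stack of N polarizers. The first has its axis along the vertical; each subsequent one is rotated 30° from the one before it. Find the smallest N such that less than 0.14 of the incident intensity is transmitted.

First polarizer halves the unpolarized light: factor 1/2.
Each further stage multiplies by cos²(30°) = 0.75.
After N polarizers: T = 0.5·0.75^(N−1). Require T < 0.14 ⇒ N−1 > ln(0.14/0.5)/ln(0.75) = 4.42, so N−1 ≥ 5 and N = 6.
Check: N=6 gives T = 0.1187 < 0.14; N=5 gives T = 0.1582.

N = 6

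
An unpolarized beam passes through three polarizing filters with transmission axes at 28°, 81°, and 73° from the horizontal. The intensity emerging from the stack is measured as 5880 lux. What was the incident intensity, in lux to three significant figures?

I₀ ≈ 3.31e4 lux

Unpolarized light through the first polarizer → I₁ = ½ I₀, now polarized at 28°.
I₂ = I₁ cos²(81° − 28°) = 0.5 I₀ · cos²(53°) = 0.1811 I₀.
I₃ = I₂ cos²(73° − 81°) = 0.1811 I₀ · cos²(8°) = 0.1776 I₀.
So 5880 lux = 0.1776 I₀, giving I₀ = 5880/0.1776 = 3.311e+04 lux.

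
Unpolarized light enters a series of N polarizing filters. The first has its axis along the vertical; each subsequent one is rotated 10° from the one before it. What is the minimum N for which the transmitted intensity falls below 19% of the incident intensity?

N = 33

First polarizer halves the unpolarized light: factor 1/2.
Each further stage multiplies by cos²(10°) = 0.9698.
After N polarizers: T = 0.5·0.9698^(N−1). Require T < 0.19 ⇒ N−1 > ln(0.19/0.5)/ln(0.9698) = 31.60, so N−1 ≥ 32 and N = 33.
Check: N=33 gives T = 0.1877 < 0.19; N=32 gives T = 0.1935.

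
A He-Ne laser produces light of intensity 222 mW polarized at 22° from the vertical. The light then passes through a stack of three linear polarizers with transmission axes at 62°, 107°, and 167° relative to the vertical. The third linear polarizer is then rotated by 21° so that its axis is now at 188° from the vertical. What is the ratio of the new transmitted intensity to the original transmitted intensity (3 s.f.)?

Before rotation:
I₁ = I₀ cos²(62° − 22°) = I₀ cos²(40°) = 0.5868 I₀.
I₂ = I₁ cos²(107° − 62°) = 0.5868 I₀ · cos²(45°) = 0.2934 I₀.
I₃ = I₂ cos²(167° − 107°) = 0.2934 I₀ · cos²(60°) = 0.07335 I₀.
After rotation:
I₁ = I₀ cos²(62° − 22°) = I₀ cos²(40°) = 0.5868 I₀.
I₂ = I₁ cos²(107° − 62°) = 0.5868 I₀ · cos²(45°) = 0.2934 I₀.
I₃ = I₂ cos²(188° − 107°) = 0.2934 I₀ · cos²(81°) = 0.00718 I₀.
Ratio = 0.00718 / 0.07335 = 0.09789.

I_new/I_old ≈ 0.0979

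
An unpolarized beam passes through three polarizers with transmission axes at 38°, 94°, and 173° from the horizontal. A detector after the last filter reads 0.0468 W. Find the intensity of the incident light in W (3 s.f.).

I₀ ≈ 8.22 W

Unpolarized light through the first polarizer → I₁ = ½ I₀, now polarized at 38°.
I₂ = I₁ cos²(94° − 38°) = 0.5 I₀ · cos²(56°) = 0.1563 I₀.
I₃ = I₂ cos²(173° − 94°) = 0.1563 I₀ · cos²(79°) = 0.005692 I₀.
So 0.0468 W = 0.005692 I₀, giving I₀ = 0.0468/0.005692 = 8.222 W.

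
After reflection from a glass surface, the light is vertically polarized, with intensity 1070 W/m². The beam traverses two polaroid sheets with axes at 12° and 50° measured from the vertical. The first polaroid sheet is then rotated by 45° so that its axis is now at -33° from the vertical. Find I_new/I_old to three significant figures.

Before rotation:
I₁ = I₀ cos²(12° − 0°) = I₀ cos²(12°) = 0.9568 I₀.
I₂ = I₁ cos²(50° − 12°) = 0.9568 I₀ · cos²(38°) = 0.5941 I₀.
After rotation:
I₁ = I₀ cos²(-33° − 0°) = I₀ cos²(33°) = 0.7034 I₀.
I₂ = I₁ cos²(50° + 33°) = 0.7034 I₀ · cos²(83°) = 0.01045 I₀.
Ratio = 0.01045 / 0.5941 = 0.01758.

I_new/I_old ≈ 0.0176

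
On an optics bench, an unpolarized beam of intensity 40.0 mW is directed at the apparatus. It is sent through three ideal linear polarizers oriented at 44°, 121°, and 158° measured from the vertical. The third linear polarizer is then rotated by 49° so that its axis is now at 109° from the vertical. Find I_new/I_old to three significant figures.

I_new/I_old ≈ 1.50

Before rotation:
Unpolarized light through the first polarizer → I₁ = ½ I₀, now polarized at 44°.
I₂ = I₁ cos²(121° − 44°) = 0.5 I₀ · cos²(77°) = 0.0253 I₀.
I₃ = I₂ cos²(158° − 121°) = 0.0253 I₀ · cos²(37°) = 0.01614 I₀.
After rotation:
Unpolarized light through the first polarizer → I₁ = ½ I₀, now polarized at 44°.
I₂ = I₁ cos²(121° − 44°) = 0.5 I₀ · cos²(77°) = 0.0253 I₀.
I₃ = I₂ cos²(109° − 121°) = 0.0253 I₀ · cos²(12°) = 0.02421 I₀.
Ratio = 0.02421 / 0.01614 = 1.5.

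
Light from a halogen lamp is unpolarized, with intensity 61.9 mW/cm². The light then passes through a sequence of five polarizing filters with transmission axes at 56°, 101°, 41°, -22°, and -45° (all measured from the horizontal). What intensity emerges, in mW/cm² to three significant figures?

I ≈ 0.676 mW/cm²

Unpolarized light through the first polarizer → I₁ = 61.9 mW/cm²/2 = 30.95 mW/cm², polarized at 56°.
I₂ = I₁ · cos²(45°) = 30.95 · 0.5 = 15.48 mW/cm².
I₃ = I₂ · cos²(60°) = 15.48 · 0.25 = 3.869 mW/cm².
I₄ = I₃ · cos²(63°) = 3.869 · 0.2061 = 0.7974 mW/cm².
I₅ = I₄ · cos²(23°) = 0.7974 · 0.8473 = 0.6756 mW/cm².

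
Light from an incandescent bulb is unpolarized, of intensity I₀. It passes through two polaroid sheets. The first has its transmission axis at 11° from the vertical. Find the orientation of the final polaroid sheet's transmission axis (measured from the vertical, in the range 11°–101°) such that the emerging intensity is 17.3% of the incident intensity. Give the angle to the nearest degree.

Unpolarized light through the first polarizer → I₁ = ½ I₀, now polarized at 11°.
Need I₂/I₀ = 0.173, so cos²(θ − 11°) = 0.173 / 0.5 = 0.346.
θ − 11° = arccos(√0.346) = 54.0°, giving θ ≈ 11 + 54.0 = 65.0°.

θ ≈ 65°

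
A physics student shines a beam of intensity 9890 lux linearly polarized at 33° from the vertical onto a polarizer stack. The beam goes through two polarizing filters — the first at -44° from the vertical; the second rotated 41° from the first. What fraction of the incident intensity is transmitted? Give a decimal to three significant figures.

By Malus's law, I₁ = 9890 lux · cos²(77°) = 500.5 lux.
I₂ = I₁ · cos²(41°) = 500.5 · 0.5696 = 285.1 lux.
Transmitted fraction = 0.02882.

I/I₀ ≈ 0.0288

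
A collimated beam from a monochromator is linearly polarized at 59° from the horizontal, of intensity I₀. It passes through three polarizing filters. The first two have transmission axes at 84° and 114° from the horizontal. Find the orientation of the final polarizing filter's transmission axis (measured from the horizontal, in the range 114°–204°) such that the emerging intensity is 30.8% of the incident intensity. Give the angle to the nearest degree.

θ ≈ 159°

I₁ = I₀ cos²(84° − 59°) = I₀ cos²(25°) = 0.8214 I₀.
I₂ = I₁ cos²(114° − 84°) = 0.8214 I₀ · cos²(30°) = 0.616 I₀.
Need I₃/I₀ = 0.308, so cos²(θ − 114°) = 0.308 / 0.616 = 0.5.
θ − 114° = arccos(√0.5) = 45.0°, giving θ ≈ 114 + 45.0 = 159.0°.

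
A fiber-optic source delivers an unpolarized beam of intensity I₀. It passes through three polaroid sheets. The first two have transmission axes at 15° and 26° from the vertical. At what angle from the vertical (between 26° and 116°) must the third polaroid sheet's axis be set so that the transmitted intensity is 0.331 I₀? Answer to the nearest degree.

θ ≈ 60°

Unpolarized light through the first polarizer → I₁ = ½ I₀, now polarized at 15°.
I₂ = I₁ cos²(26° − 15°) = 0.5 I₀ · cos²(11°) = 0.4818 I₀.
Need I₃/I₀ = 0.331, so cos²(θ − 26°) = 0.331 / 0.4818 = 0.687.
θ − 26° = arccos(√0.687) = 34.0°, giving θ ≈ 26 + 34.0 = 60.0°.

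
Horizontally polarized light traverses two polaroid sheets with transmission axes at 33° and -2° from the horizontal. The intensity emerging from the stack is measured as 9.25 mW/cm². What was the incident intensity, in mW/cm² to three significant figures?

By Malus's law, I₁ = I₀ cos²(33° − 0°) = I₀ cos²(33°) = 0.7034 I₀.
I₂ = I₁ cos²(-2° − 33°) = 0.7034 I₀ · cos²(35°) = 0.472 I₀.
So 9.25 mW/cm² = 0.472 I₀, giving I₀ = 9.25/0.472 = 19.6 mW/cm².

I₀ ≈ 19.6 mW/cm²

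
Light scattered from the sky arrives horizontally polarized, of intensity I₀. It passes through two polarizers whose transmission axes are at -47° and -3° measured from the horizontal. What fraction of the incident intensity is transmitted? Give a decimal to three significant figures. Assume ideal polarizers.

I₁ = I₀ cos²(-47° − 0°) = I₀ cos²(47°) = 0.4651 I₀.
I₂ = I₁ cos²(-3° + 47°) = 0.4651 I₀ · cos²(44°) = 0.2407 I₀.
Transmitted fraction = 0.2407.

≈ 0.241 I₀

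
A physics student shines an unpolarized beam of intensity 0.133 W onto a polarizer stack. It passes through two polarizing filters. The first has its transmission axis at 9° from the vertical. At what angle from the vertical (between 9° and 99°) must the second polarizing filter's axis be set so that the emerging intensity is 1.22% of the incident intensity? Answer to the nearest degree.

Unpolarized light through the first polarizer → I₁ = ½ I₀, now polarized at 9°.
Need I₂/I₀ = 0.0122, so cos²(θ − 9°) = 0.0122 / 0.5 = 0.0244.
θ − 9° = arccos(√0.0244) = 81.0°, giving θ ≈ 9 + 81.0 = 90.0°.

θ ≈ 90°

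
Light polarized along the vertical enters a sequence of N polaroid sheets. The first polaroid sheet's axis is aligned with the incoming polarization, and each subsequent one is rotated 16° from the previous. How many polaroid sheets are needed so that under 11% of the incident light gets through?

N = 29

First polarizer is aligned with the polarization: full transmission.
Each further stage multiplies by cos²(16°) = 0.924.
After N polarizers: T = 0.924^(N−1). Require T < 0.11 ⇒ N−1 > ln(0.11)/ln(0.924) = 27.93, so N−1 ≥ 28 and N = 29.
Check: N=29 gives T = 0.1094 < 0.11; N=28 gives T = 0.1184.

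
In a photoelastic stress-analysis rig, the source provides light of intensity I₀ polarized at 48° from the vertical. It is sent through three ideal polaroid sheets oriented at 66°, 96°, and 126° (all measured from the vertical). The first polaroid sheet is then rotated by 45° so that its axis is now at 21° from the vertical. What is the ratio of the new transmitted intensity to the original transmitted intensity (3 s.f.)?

Before rotation:
I₁ = I₀ cos²(66° − 48°) = I₀ cos²(18°) = 0.9045 I₀.
I₂ = I₁ cos²(96° − 66°) = 0.9045 I₀ · cos²(30°) = 0.6784 I₀.
I₃ = I₂ cos²(126° − 96°) = 0.6784 I₀ · cos²(30°) = 0.5088 I₀.
After rotation:
I₁ = I₀ cos²(21° − 48°) = I₀ cos²(27°) = 0.7939 I₀.
I₂ = I₁ cos²(96° − 21°) = 0.7939 I₀ · cos²(75°) = 0.05318 I₀.
I₃ = I₂ cos²(126° − 96°) = 0.05318 I₀ · cos²(30°) = 0.03989 I₀.
Ratio = 0.03989 / 0.5088 = 0.07839.

I_new/I_old ≈ 0.0784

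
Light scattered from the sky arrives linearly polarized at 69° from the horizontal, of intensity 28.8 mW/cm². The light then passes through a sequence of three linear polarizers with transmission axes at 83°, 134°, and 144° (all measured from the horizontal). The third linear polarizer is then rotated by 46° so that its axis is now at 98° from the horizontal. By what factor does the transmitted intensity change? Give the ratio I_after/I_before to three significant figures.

I_new/I_old ≈ 0.675

Before rotation:
By Malus's law, I₁ = I₀ cos²(83° − 69°) = I₀ cos²(14°) = 0.9415 I₀.
I₂ = I₁ cos²(134° − 83°) = 0.9415 I₀ · cos²(51°) = 0.3729 I₀.
I₃ = I₂ cos²(144° − 134°) = 0.3729 I₀ · cos²(10°) = 0.3616 I₀.
After rotation:
I₁ = I₀ cos²(83° − 69°) = I₀ cos²(14°) = 0.9415 I₀.
I₂ = I₁ cos²(134° − 83°) = 0.9415 I₀ · cos²(51°) = 0.3729 I₀.
I₃ = I₂ cos²(98° − 134°) = 0.3729 I₀ · cos²(36°) = 0.244 I₀.
Ratio = 0.244 / 0.3616 = 0.6749.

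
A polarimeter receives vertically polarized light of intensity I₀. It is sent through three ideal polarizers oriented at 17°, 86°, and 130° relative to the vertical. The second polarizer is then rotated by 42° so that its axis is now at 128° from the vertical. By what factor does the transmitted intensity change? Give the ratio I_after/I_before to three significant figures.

I_new/I_old ≈ 1.93

Before rotation:
I₁ = I₀ cos²(17° − 0°) = I₀ cos²(17°) = 0.9145 I₀.
I₂ = I₁ cos²(86° − 17°) = 0.9145 I₀ · cos²(69°) = 0.1174 I₀.
I₃ = I₂ cos²(130° − 86°) = 0.1174 I₀ · cos²(44°) = 0.06077 I₀.
After rotation:
I₁ = I₀ cos²(17° − 0°) = I₀ cos²(17°) = 0.9145 I₀.
Angle between axes 1 and 2: 69°. I₂ = 0.9145 I₀ · cos²(69°) = 0.1174 I₀.
I₃ = I₂ cos²(130° − 128°) = 0.1174 I₀ · cos²(2°) = 0.1173 I₀.
Ratio = 0.1173 / 0.06077 = 1.93.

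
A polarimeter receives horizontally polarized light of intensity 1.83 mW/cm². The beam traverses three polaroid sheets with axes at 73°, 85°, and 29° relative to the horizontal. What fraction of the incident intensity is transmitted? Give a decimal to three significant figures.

I₁ = 1.83 mW/cm² · cos²(73°) = 0.1564 mW/cm².
I₂ = I₁ · cos²(12°) = 0.1564 · 0.9568 = 0.1497 mW/cm².
I₃ = I₂ · cos²(56°) = 0.1497 · 0.3127 = 0.0468 mW/cm².
Transmitted fraction = 0.02557.

I/I₀ ≈ 0.0256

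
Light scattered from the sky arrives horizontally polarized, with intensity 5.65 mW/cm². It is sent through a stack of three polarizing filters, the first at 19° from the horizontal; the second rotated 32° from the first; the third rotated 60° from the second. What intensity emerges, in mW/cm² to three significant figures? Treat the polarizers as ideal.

I ≈ 0.908 mW/cm²

I₁ = 5.65 mW/cm² · cos²(19°) = 5.051 mW/cm².
I₂ = I₁ · cos²(32°) = 5.051 · 0.7192 = 3.633 mW/cm².
I₃ = I₂ · cos²(60°) = 3.633 · 0.25 = 0.9082 mW/cm².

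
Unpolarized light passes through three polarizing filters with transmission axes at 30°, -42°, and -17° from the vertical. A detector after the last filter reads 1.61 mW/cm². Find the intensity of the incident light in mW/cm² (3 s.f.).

Unpolarized light through the first polarizer → I₁ = ½ I₀, now polarized at 30°.
I₂ = I₁ cos²(-42° − 30°) = 0.5 I₀ · cos²(72°) = 0.04775 I₀.
I₃ = I₂ cos²(-17° + 42°) = 0.04775 I₀ · cos²(25°) = 0.03922 I₀.
So 1.61 mW/cm² = 0.03922 I₀, giving I₀ = 1.61/0.03922 = 41.05 mW/cm².

I₀ ≈ 41.1 mW/cm²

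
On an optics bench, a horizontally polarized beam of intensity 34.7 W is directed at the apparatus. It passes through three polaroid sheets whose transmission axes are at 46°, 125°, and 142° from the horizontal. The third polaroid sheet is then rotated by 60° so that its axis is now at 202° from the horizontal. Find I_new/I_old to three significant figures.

Before rotation:
I₁ = I₀ cos²(46° − 0°) = I₀ cos²(46°) = 0.4826 I₀.
I₂ = I₁ cos²(125° − 46°) = 0.4826 I₀ · cos²(79°) = 0.01757 I₀.
I₃ = I₂ cos²(142° − 125°) = 0.01757 I₀ · cos²(17°) = 0.01607 I₀.
After rotation:
I₁ = I₀ cos²(46° − 0°) = I₀ cos²(46°) = 0.4826 I₀.
I₂ = I₁ cos²(125° − 46°) = 0.4826 I₀ · cos²(79°) = 0.01757 I₀.
I₃ = I₂ cos²(202° − 125°) = 0.01757 I₀ · cos²(77°) = 0.000889 I₀.
Ratio = 0.000889 / 0.01607 = 0.05533.

I_new/I_old ≈ 0.0553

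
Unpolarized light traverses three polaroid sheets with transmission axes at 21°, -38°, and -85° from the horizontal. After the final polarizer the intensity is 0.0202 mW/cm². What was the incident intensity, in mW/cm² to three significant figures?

I₀ ≈ 0.327 mW/cm²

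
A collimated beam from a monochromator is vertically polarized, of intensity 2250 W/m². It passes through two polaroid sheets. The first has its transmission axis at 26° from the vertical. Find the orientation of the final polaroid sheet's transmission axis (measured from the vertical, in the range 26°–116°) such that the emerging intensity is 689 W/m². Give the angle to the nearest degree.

θ ≈ 78°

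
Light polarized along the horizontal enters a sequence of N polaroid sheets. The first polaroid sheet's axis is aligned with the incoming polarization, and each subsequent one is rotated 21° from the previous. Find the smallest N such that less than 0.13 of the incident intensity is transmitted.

First polarizer is aligned with the polarization: full transmission.
Each further stage multiplies by cos²(21°) = 0.8716.
After N polarizers: T = 0.8716^(N−1). Require T < 0.13 ⇒ N−1 > ln(0.13)/ln(0.8716) = 14.84, so N−1 ≥ 15 and N = 16.
Check: N=16 gives T = 0.1272 < 0.13; N=15 gives T = 0.146.

N = 16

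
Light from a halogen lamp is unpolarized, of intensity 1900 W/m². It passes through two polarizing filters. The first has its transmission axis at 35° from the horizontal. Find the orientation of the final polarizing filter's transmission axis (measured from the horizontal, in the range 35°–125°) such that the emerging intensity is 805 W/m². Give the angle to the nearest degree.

θ ≈ 58°

Unpolarized light through the first polarizer → I₁ = ½ I₀, now polarized at 35°.
Target fraction: 805 / 1900 W/m² = 0.4237 of I₀.
Need I₂/I₀ = 0.4237, so cos²(θ − 35°) = 0.4237 / 0.5 = 0.8474.
θ − 35° = arccos(√0.8474) = 23.0°, giving θ ≈ 35 + 23.0 = 58.0°.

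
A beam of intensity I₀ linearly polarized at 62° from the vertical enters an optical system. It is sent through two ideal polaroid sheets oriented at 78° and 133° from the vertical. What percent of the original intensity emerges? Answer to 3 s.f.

≈ 30.4%

I₁ = I₀ cos²(78° − 62°) = I₀ cos²(16°) = 0.924 I₀.
I₂ = I₁ cos²(133° − 78°) = 0.924 I₀ · cos²(55°) = 0.304 I₀.
That is 30.4% of the incident intensity.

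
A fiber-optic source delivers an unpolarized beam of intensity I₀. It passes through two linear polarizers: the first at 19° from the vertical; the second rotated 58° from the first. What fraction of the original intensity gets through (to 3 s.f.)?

≈ 0.140 I₀

Unpolarized light through the first polarizer → I₁ = ½ I₀, now polarized at 19°.
I₂ = I₁ cos²(58°) = 0.5 · 0.2808 I₀ = 0.1404 I₀.
Transmitted fraction = 0.1404.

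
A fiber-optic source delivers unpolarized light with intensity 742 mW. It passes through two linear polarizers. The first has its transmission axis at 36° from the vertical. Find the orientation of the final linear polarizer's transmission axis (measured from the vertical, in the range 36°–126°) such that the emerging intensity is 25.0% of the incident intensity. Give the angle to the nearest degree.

θ ≈ 81°

Unpolarized light through the first polarizer → I₁ = ½ I₀, now polarized at 36°.
Need I₂/I₀ = 0.25, so cos²(θ − 36°) = 0.25 / 0.5 = 0.5.
θ − 36° = arccos(√0.5) = 45.0°, giving θ ≈ 36 + 45.0 = 81.0°.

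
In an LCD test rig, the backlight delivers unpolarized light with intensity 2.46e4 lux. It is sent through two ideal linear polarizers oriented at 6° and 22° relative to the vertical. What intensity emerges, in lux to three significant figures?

Unpolarized light through the first polarizer → I₁ = 2.46e4 lux/2 = 1.23e+04 lux, polarized at 6°.
I₂ = I₁ · cos²(16°) = 1.23e+04 · 0.924 = 1.137e+04 lux.

I ≈ 1.14e4 lux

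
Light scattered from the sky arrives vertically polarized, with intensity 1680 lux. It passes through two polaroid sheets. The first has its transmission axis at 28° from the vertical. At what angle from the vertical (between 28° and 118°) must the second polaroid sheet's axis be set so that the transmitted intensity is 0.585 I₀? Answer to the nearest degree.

θ ≈ 58°

I₁ = I₀ cos²(28° − 0°) = I₀ cos²(28°) = 0.7796 I₀.
Need I₂/I₀ = 0.585, so cos²(θ − 28°) = 0.585 / 0.7796 = 0.7504.
θ − 28° = arccos(√0.7504) = 30.0°, giving θ ≈ 28 + 30.0 = 58.0°.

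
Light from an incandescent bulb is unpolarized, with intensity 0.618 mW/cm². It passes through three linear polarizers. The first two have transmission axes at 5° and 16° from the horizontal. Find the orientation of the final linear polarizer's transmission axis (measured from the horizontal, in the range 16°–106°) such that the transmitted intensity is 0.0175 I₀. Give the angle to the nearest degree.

θ ≈ 95°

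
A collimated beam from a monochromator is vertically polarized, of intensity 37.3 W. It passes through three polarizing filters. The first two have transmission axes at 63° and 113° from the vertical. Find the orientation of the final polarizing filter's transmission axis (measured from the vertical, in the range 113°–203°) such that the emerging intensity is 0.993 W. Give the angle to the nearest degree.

θ ≈ 169°

I₁ = I₀ cos²(63° − 0°) = I₀ cos²(63°) = 0.2061 I₀.
I₂ = I₁ cos²(113° − 63°) = 0.2061 I₀ · cos²(50°) = 0.08516 I₀.
Target fraction: 0.993 / 37.3 W = 0.02662 of I₀.
Need I₃/I₀ = 0.02662, so cos²(θ − 113°) = 0.02662 / 0.08516 = 0.3126.
θ − 113° = arccos(√0.3126) = 56.0°, giving θ ≈ 113 + 56.0 = 169.0°.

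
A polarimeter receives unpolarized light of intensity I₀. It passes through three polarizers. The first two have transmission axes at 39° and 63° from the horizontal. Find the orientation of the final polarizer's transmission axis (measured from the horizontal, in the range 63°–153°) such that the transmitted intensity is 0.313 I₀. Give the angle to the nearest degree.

Unpolarized light through the first polarizer → I₁ = ½ I₀, now polarized at 39°.
I₂ = I₁ cos²(63° − 39°) = 0.5 I₀ · cos²(24°) = 0.4173 I₀.
Need I₃/I₀ = 0.313, so cos²(θ − 63°) = 0.313 / 0.4173 = 0.7501.
θ − 63° = arccos(√0.7501) = 30.0°, giving θ ≈ 63 + 30.0 = 93.0°.

θ ≈ 93°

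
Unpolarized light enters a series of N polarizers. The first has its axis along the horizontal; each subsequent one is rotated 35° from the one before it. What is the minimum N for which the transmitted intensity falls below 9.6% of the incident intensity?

N = 6

First polarizer halves the unpolarized light: factor 1/2.
Each further stage multiplies by cos²(35°) = 0.671.
After N polarizers: T = 0.5·0.671^(N−1). Require T < 0.096 ⇒ N−1 > ln(0.096/0.5)/ln(0.671) = 4.14, so N−1 ≥ 5 and N = 6.
Check: N=6 gives T = 0.06802 < 0.096; N=5 gives T = 0.1014.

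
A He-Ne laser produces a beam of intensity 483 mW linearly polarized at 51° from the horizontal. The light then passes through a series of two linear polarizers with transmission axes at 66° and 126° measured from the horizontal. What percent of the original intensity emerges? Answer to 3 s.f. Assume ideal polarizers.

I₁ = 483 mW · cos²(15°) = 450.6 mW.
I₂ = I₁ · cos²(60°) = 450.6 · 0.25 = 112.7 mW.
That is 23.33% of the incident intensity.

≈ 23.3%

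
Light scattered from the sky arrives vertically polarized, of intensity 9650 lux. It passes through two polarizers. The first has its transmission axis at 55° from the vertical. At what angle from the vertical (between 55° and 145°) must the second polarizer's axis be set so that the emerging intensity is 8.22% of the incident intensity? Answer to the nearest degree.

I₁ = I₀ cos²(55° − 0°) = I₀ cos²(55°) = 0.329 I₀.
Need I₂/I₀ = 0.0822, so cos²(θ − 55°) = 0.0822 / 0.329 = 0.2499.
θ − 55° = arccos(√0.2499) = 60.0°, giving θ ≈ 55 + 60.0 = 115.0°.

θ ≈ 115°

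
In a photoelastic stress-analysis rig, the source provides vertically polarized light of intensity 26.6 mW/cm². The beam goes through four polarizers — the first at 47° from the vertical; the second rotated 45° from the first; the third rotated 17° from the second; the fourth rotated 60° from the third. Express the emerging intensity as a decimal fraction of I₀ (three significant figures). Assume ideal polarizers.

I/I₀ ≈ 0.0532

I₁ = 26.6 mW/cm² · cos²(47°) = 12.37 mW/cm².
I₂ = I₁ · cos²(45°) = 12.37 · 0.5 = 6.186 mW/cm².
I₃ = I₂ · cos²(17°) = 6.186 · 0.9145 = 5.657 mW/cm².
I₄ = I₃ · cos²(60°) = 5.657 · 0.25 = 1.414 mW/cm².
Transmitted fraction = 0.05317.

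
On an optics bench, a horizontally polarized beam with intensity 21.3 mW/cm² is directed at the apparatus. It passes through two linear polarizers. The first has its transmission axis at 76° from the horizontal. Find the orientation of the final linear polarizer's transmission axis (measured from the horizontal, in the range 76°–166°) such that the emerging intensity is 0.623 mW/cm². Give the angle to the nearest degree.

By Malus's law, I₁ = I₀ cos²(76° − 0°) = I₀ cos²(76°) = 0.05853 I₀.
Target fraction: 0.623 / 21.3 mW/cm² = 0.02925 of I₀.
Need I₂/I₀ = 0.02925, so cos²(θ − 76°) = 0.02925 / 0.05853 = 0.4998.
θ − 76° = arccos(√0.4998) = 45.0°, giving θ ≈ 76 + 45.0 = 121.0°.

θ ≈ 121°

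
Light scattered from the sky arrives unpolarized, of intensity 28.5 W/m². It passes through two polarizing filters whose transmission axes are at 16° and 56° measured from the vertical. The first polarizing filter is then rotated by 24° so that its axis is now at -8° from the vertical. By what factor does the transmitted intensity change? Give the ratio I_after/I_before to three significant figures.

I_new/I_old ≈ 0.327

Before rotation:
Unpolarized light through the first polarizer → I₁ = ½ I₀, now polarized at 16°.
I₂ = I₁ cos²(56° − 16°) = 0.5 I₀ · cos²(40°) = 0.2934 I₀.
After rotation:
Unpolarized light through the first polarizer → I₁ = ½ I₀, now polarized at -8°.
I₂ = I₁ cos²(56° + 8°) = 0.5 I₀ · cos²(64°) = 0.09608 I₀.
Ratio = 0.09608 / 0.2934 = 0.3275.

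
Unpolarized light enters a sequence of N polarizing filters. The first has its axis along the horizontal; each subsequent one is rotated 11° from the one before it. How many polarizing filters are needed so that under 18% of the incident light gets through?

N = 29

First polarizer halves the unpolarized light: factor 1/2.
Each further stage multiplies by cos²(11°) = 0.9636.
After N polarizers: T = 0.5·0.9636^(N−1). Require T < 0.18 ⇒ N−1 > ln(0.18/0.5)/ln(0.9636) = 27.55, so N−1 ≥ 28 and N = 29.
Check: N=29 gives T = 0.177 < 0.18; N=28 gives T = 0.1837.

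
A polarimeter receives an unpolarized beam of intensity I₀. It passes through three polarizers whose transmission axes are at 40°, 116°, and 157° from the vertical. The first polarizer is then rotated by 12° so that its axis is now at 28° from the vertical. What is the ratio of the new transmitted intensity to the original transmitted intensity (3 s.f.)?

I_new/I_old ≈ 0.0208

Before rotation:
Unpolarized light through the first polarizer → I₁ = ½ I₀, now polarized at 40°.
I₂ = I₁ cos²(116° − 40°) = 0.5 I₀ · cos²(76°) = 0.02926 I₀.
I₃ = I₂ cos²(157° − 116°) = 0.02926 I₀ · cos²(41°) = 0.01667 I₀.
After rotation:
Unpolarized light through the first polarizer → I₁ = ½ I₀, now polarized at 28°.
I₂ = I₁ cos²(116° − 28°) = 0.5 I₀ · cos²(88°) = 0.000609 I₀.
I₃ = I₂ cos²(157° − 116°) = 0.000609 I₀ · cos²(41°) = 0.0003469 I₀.
Ratio = 0.0003469 / 0.01667 = 0.02081.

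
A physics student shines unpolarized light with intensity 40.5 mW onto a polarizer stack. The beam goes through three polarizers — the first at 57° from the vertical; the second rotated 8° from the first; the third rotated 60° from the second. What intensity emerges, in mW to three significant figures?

Unpolarized light through the first polarizer → I₁ = 40.5 mW/2 = 20.25 mW, polarized at 57°.
I₂ = I₁ · cos²(8°) = 20.25 · 0.9806 = 19.86 mW.
I₃ = I₂ · cos²(60°) = 19.86 · 0.25 = 4.964 mW.

I ≈ 4.96 mW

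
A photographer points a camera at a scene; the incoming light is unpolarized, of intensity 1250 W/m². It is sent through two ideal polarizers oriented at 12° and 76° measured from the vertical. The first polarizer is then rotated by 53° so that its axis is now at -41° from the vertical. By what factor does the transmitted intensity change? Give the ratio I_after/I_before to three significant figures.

Before rotation:
Unpolarized light through the first polarizer → I₁ = ½ I₀, now polarized at 12°.
I₂ = I₁ cos²(76° − 12°) = 0.5 I₀ · cos²(64°) = 0.09608 I₀.
After rotation:
Unpolarized light through the first polarizer → I₁ = ½ I₀, now polarized at -41°.
Angle between axes 1 and 2: 63°. I₂ = 0.5 I₀ · cos²(63°) = 0.1031 I₀.
Ratio = 0.1031 / 0.09608 = 1.073.

I_new/I_old ≈ 1.07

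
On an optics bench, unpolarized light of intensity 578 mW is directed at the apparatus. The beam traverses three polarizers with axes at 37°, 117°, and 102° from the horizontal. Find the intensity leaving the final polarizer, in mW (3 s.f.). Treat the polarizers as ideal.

I ≈ 8.13 mW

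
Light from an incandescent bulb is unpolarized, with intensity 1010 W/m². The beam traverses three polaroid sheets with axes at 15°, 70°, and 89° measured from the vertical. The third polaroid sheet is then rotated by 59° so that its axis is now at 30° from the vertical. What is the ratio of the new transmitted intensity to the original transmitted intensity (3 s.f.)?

I_new/I_old ≈ 0.656

Before rotation:
Unpolarized light through the first polarizer → I₁ = ½ I₀, now polarized at 15°.
I₂ = I₁ cos²(70° − 15°) = 0.5 I₀ · cos²(55°) = 0.1645 I₀.
I₃ = I₂ cos²(89° − 70°) = 0.1645 I₀ · cos²(19°) = 0.1471 I₀.
After rotation:
Unpolarized light through the first polarizer → I₁ = ½ I₀, now polarized at 15°.
I₂ = I₁ cos²(70° − 15°) = 0.5 I₀ · cos²(55°) = 0.1645 I₀.
I₃ = I₂ cos²(30° − 70°) = 0.1645 I₀ · cos²(40°) = 0.09653 I₀.
Ratio = 0.09653 / 0.1471 = 0.6564.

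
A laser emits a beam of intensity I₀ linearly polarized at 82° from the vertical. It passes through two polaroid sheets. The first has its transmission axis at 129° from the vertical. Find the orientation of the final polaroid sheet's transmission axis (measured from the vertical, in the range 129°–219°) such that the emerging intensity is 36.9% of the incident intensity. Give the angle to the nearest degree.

θ ≈ 156°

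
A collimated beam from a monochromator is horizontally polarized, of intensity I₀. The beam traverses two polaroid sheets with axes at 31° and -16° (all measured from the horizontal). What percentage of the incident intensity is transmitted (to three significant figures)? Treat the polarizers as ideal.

≈ 34.2%

By Malus's law, I₁ = I₀ cos²(31° − 0°) = I₀ cos²(31°) = 0.7347 I₀.
I₂ = I₁ cos²(-16° − 31°) = 0.7347 I₀ · cos²(47°) = 0.3417 I₀.
That is 34.17% of the incident intensity.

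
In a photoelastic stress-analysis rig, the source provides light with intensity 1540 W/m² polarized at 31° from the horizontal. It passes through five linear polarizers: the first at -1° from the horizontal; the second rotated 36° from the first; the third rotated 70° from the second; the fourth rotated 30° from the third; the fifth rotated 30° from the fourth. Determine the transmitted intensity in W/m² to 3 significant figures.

I₁ = 1540 W/m² · cos²(32°) = 1108 W/m².
I₂ = I₁ · cos²(36°) = 1108 · 0.6545 = 724.9 W/m².
I₃ = I₂ · cos²(70°) = 724.9 · 0.117 = 84.8 W/m².
I₄ = I₃ · cos²(30°) = 84.8 · 0.75 = 63.6 W/m².
I₅ = I₄ · cos²(30°) = 63.6 · 0.75 = 47.7 W/m².

I ≈ 47.7 W/m²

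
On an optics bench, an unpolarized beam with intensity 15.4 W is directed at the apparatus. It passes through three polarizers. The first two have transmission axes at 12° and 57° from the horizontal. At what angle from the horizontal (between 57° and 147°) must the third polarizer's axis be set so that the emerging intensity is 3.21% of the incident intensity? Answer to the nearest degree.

Unpolarized light through the first polarizer → I₁ = ½ I₀, now polarized at 12°.
I₂ = I₁ cos²(57° − 12°) = 0.5 I₀ · cos²(45°) = 0.25 I₀.
Need I₃/I₀ = 0.0321, so cos²(θ − 57°) = 0.0321 / 0.25 = 0.1284.
θ − 57° = arccos(√0.1284) = 69.0°, giving θ ≈ 57 + 69.0 = 126.0°.

θ ≈ 126°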